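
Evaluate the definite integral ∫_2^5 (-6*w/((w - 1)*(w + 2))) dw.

-4*log(7) + 4*log(2)

Factor the denominator: w**2 + w - 2 = (w + 2)(w - 1).
Partial fractions: -6*w/((w - 1)*(w + 2)) = -4/(w + 2) - 2/(w - 1).
An antiderivative is F(w) = -2*log(w - 1) - 4*log(w + 2).
Then F(5) - F(2) = (-4*log(7) - 4*log(2)) - (-8*log(2)) = -4*log(7) + 4*log(2).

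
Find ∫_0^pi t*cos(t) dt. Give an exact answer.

-2

Integrate by parts once (u = t, dv = cos(t) dt).
An antiderivative is F(t) = t*sin(t) + cos(t).
Then F(pi) - F(0) = (-1) - (1) = -2.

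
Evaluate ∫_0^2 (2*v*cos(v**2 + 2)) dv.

Let u = v**2 + 2, so du = 2*v dv. When v = 0, u = 2; when v = 2, u = 6.
The integral becomes ∫ cos(u) du from 2 to 6, with antiderivative sin(u).
Back in v: F(v) = sin(v**2 + 2).
Then F(2) - F(0) = (sin(6)) - (sin(2)) = -sin(2) + sin(6).

-sin(2) + sin(6)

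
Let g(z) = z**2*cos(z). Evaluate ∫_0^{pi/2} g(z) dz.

-2 + pi**2/4

Integrate by parts twice (u = z^2, dv = cos(z) dz).
An antiderivative is F(z) = z**2*sin(z) + 2*z*cos(z) - 2*sin(z).
Then F(pi/2) - F(0) = (-2 + pi**2/4) - (0) = -2 + pi**2/4.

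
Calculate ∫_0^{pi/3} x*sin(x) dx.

Integrate by parts once (u = x, dv = sin(x) dx).
An antiderivative is F(x) = -x*cos(x) + sin(x).
Then F(pi/3) - F(0) = (-pi/6 + sqrt(3)/2) - (0) = -pi/6 + sqrt(3)/2.

-pi/6 + sqrt(3)/2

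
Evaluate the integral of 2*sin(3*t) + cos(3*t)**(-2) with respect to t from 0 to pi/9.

An antiderivative is F(t) = -2*cos(3*t)/3 + tan(3*t)/3.
Then F(pi/9) - F(0) = (-1/3 + sqrt(3)/3) - (-2/3) = 1/3 + sqrt(3)/3.

1/3 + sqrt(3)/3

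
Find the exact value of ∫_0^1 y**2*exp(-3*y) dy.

Integrate by parts twice (u = y^2, dv = exp(-3*y) dy).
An antiderivative is F(y) = (-9*y**2 - 6*y - 2)*exp(-3*y)/27.
Then F(1) - F(0) = (-17*exp(-3)/27) - (-2/27) = 2/27 - 17*exp(-3)/27.

2/27 - 17*exp(-3)/27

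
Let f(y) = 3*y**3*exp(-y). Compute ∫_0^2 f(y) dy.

18 - 114*exp(-2)

Integrate by parts 3 times (u = y^3, dv = 3*exp(-y) dy).
An antiderivative is F(y) = (-3*y**3 - 9*y**2 - 18*y - 18)*exp(-y).
Then F(2) - F(0) = (-114*exp(-2)) - (-18) = 18 - 114*exp(-2).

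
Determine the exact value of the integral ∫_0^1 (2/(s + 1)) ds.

An antiderivative is F(s) = 2*log(s + 1).
Then F(1) - F(0) = (log(4)) - (0) = log(4).

log(4)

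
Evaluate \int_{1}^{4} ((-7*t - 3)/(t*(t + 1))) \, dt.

-4*log(5) - 2*log(2)

Factor the denominator: t**2 + t = (t + 1)t.
Partial fractions: (-7*t - 3)/(t*(t + 1)) = -4/(t + 1) - 3/t.
An antiderivative is F(t) = -3*log(t) - 4*log(t + 1).
Then F(4) - F(1) = (-4*log(5) - 6*log(2)) - (-log(16)) = -4*log(5) - 2*log(2).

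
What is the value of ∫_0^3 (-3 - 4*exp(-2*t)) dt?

-11 + 2*exp(-6)

An antiderivative is F(t) = -3*t + 2*exp(-2*t).
Then F(3) - F(0) = (-9 + 2*exp(-6)) - (2) = -11 + 2*exp(-6).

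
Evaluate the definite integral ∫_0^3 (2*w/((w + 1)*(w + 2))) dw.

Factor the denominator: w**2 + 3*w + 2 = (w + 2)(w + 1).
Partial fractions: 2*w/((w + 1)*(w + 2)) = 4/(w + 2) - 2/(w + 1).
An antiderivative is F(w) = -2*log(w + 1) + 4*log(w + 2).
Then F(3) - F(0) = (-4*log(2) + 4*log(5)) - (log(16)) = -8*log(2) + 4*log(5).

-8*log(2) + 4*log(5)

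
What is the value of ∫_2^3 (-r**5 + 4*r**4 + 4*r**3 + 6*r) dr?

4139/30

By the power rule, an antiderivative is F(r) = -r**6/6 + 4*r**5/5 + r**4 + 3*r**2.
Then F(3) - F(2) = (1809/10) - (644/15) = 4139/30.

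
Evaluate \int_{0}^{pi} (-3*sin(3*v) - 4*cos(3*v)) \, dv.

An antiderivative is F(v) = -4*sin(3*v)/3 + cos(3*v).
Then F(pi) - F(0) = (-1) - (1) = -2.

-2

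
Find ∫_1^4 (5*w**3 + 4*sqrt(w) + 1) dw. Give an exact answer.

By the power rule, an antiderivative is F(w) = 5*w**4/4 + 8*w**(3/2)/3 + w.
Then F(4) - F(1) = (1036/3) - (59/12) = 4085/12.

4085/12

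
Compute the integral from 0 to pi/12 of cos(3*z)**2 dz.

Use the identity cos^2(3*z) = (1 + cos(6*z))/2.
An antiderivative is F(z) = z/2 + sin(6*z)/12.
Then F(pi/12) - F(0) = (1/12 + pi/24) - (0) = 1/12 + pi/24.

1/12 + pi/24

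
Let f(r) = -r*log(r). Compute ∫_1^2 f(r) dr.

3/4 - log(4)

Integrate by parts once (u = ln r, dv = -r dr).
An antiderivative is F(r) = -r**2*(2*log(r) - 1)/4.
Then F(2) - F(1) = (1 - log(4)) - (1/4) = 3/4 - log(4).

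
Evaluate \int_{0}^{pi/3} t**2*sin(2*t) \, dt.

-3/8 + pi**2/36 + sqrt(3)*pi/12

Integrate by parts twice (u = t^2, dv = sin(2*t) dt).
An antiderivative is F(t) = -t**2*cos(2*t)/2 + t*sin(2*t)/2 + cos(2*t)/4.
Then F(pi/3) - F(0) = (-1/8 + pi**2/36 + sqrt(3)*pi/12) - (1/4) = -3/8 + pi**2/36 + sqrt(3)*pi/12.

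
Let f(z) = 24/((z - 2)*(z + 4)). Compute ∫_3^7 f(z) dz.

Factor the denominator: z**2 + 2*z - 8 = (z + 4)(z - 2).
Partial fractions: 24/((z - 2)*(z + 4)) = -4/(z + 4) + 4/(z - 2).
An antiderivative is F(z) = 4*log(z - 2) - 4*log(z + 4).
Then F(7) - F(3) = (-4*log(11) + 4*log(5)) - (-4*log(7)) = -4*log(11) + 4*log(5) + 4*log(7).

-4*log(11) + 4*log(5) + 4*log(7)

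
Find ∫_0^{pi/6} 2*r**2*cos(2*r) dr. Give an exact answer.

-sqrt(3)/4 + sqrt(3)*pi**2/72 + pi/12

Integrate by parts twice (u = r^2, dv = 2*cos(2*r) dr).
An antiderivative is F(r) = r**2*sin(2*r) + r*cos(2*r) - sin(2*r)/2.
Then F(pi/6) - F(0) = (-sqrt(3)/4 + sqrt(3)*pi**2/72 + pi/12) - (0) = -sqrt(3)/4 + sqrt(3)*pi**2/72 + pi/12.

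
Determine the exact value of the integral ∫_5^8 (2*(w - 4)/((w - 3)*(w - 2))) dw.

Factor the denominator: w**2 - 5*w + 6 = (w - 2)(w - 3).
Partial fractions: 2*(w - 4)/((w - 3)*(w - 2)) = 4/(w - 2) - 2/(w - 3).
An antiderivative is F(w) = -2*log(w - 3) + 4*log(w - 2).
Then F(8) - F(5) = (-2*log(5) + 4*log(2) + 4*log(3)) - (log(81/4)) = log(64/25).

log(64/25)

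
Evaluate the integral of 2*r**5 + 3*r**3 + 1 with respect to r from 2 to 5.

By the power rule, an antiderivative is F(r) = r**6/3 + 3*r**4/4 + r.
Then F(5) - F(2) = (68185/12) - (106/3) = 22587/4.

22587/4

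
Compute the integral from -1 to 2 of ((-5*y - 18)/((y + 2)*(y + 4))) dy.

Factor the denominator: y**2 + 6*y + 8 = (y + 4)(y + 2).
Partial fractions: (-5*y - 18)/((y + 2)*(y + 4)) = -1/(y + 4) - 4/(y + 2).
An antiderivative is F(y) = -4*log(y + 2) - log(y + 4).
Then F(2) - F(-1) = (-9*log(2) - log(3)) - (-log(3)) = -9*log(2).

-9*log(2)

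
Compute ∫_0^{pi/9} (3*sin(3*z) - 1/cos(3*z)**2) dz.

An antiderivative is F(z) = -cos(3*z) - tan(3*z)/3.
Then F(pi/9) - F(0) = (-sqrt(3)/3 - 1/2) - (-1) = 1/2 - sqrt(3)/3.

1/2 - sqrt(3)/3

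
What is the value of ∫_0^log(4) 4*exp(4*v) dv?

Let u = exp(v), so du = exp(v) dv. When v = 0, u = 1; when v = log(4), u = 4.
The integral becomes 4·∫ u**3 du from 1 to 4, with antiderivative u**4.
Back in v: F(v) = exp(4*v).
Then F(log(4)) - F(0) = (256) - (1) = 255.

255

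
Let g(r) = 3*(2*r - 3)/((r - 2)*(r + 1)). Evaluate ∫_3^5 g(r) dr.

-5*log(2) + 6*log(3)

Factor the denominator: r**2 - r - 2 = (r + 1)(r - 2).
Partial fractions: 3*(2*r - 3)/((r - 2)*(r + 1)) = 5/(r + 1) + 1/(r - 2).
An antiderivative is F(r) = log(r - 2) + 5*log(r + 1).
Then F(5) - F(3) = (5*log(2) + 6*log(3)) - (10*log(2)) = -5*log(2) + 6*log(3).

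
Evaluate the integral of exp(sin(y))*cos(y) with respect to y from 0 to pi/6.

Let u = sin(y), so du = cos(y) dy. When y = 0, u = 0; when y = pi/6, u = 1/2.
The integral becomes ∫ exp(u) du from 0 to 1/2, with antiderivative exp(u).
Back in y: F(y) = exp(sin(y)).
Then F(pi/6) - F(0) = (exp(1/2)) - (1) = -1 + exp(1/2).

-1 + exp(1/2)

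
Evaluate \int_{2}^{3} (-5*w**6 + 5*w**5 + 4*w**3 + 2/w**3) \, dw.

-214555/252

By the power rule, an antiderivative is F(w) = -5*w**7/7 + 5*w**6/6 + w**4 - 1/w**2.
Then F(3) - F(2) = (-110093/126) - (-1877/84) = -214555/252.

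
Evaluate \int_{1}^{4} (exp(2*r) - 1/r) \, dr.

An antiderivative is F(r) = exp(2*r)/2 - log(r).
Then F(4) - F(1) = (-log(4) + exp(8)/2) - (exp(2)/2) = -exp(2)/2 - log(4) + exp(8)/2.

-exp(2)/2 - log(4) + exp(8)/2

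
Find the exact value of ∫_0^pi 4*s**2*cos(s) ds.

Integrate by parts twice (u = s^2, dv = 4*cos(s) ds).
An antiderivative is F(s) = 4*s**2*sin(s) + 8*s*cos(s) - 8*sin(s).
Then F(pi) - F(0) = (-8*pi) - (0) = -8*pi.

-8*pi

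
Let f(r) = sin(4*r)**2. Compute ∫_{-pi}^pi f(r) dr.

Use the identity sin^2(4*r) = (1 - cos(8*r))/2.
An antiderivative is F(r) = r/2 - sin(8*r)/16.
Then F(pi) - F(-pi) = (pi/2) - (-pi/2) = pi.

pi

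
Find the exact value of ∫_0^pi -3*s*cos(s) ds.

6

Integrate by parts once (u = s, dv = -3*cos(s) ds).
An antiderivative is F(s) = -3*s*sin(s) - 3*cos(s).
Then F(pi) - F(0) = (3) - (-3) = 6.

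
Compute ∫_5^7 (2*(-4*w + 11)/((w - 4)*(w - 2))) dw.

-3*log(5) - 2*log(3)

Factor the denominator: w**2 - 6*w + 8 = (w - 2)(w - 4).
Partial fractions: 2*(-4*w + 11)/((w - 4)*(w - 2)) = -3/(w - 2) - 5/(w - 4).
An antiderivative is F(w) = -5*log(w - 4) - 3*log(w - 2).
Then F(7) - F(5) = (-5*log(3) - 3*log(5)) - (-log(27)) = -3*log(5) - 2*log(3).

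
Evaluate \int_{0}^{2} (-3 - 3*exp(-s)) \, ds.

-9 + 3*exp(-2)

An antiderivative is F(s) = -3*s + 3*exp(-s).
Then F(2) - F(0) = (-6 + 3*exp(-2)) - (3) = -9 + 3*exp(-2).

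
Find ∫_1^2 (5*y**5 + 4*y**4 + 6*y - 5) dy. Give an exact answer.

813/10

By the power rule, an antiderivative is F(y) = 5*y**6/6 + 4*y**5/5 + 3*y**2 - 5*y.
Then F(2) - F(1) = (1214/15) - (-11/30) = 813/10.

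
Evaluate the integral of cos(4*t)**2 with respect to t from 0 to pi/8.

Use the identity cos^2(4*t) = (1 + cos(8*t))/2.
An antiderivative is F(t) = t/2 + sin(8*t)/16.
Then F(pi/8) - F(0) = (pi/16) - (0) = pi/16.

pi/16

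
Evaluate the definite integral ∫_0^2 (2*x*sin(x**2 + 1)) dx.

Let u = x**2 + 1, so du = 2*x dx. When x = 0, u = 1; when x = 2, u = 5.
The integral becomes ∫ sin(u) du from 1 to 5, with antiderivative -cos(u).
Back in x: F(x) = -cos(x**2 + 1).
Then F(2) - F(0) = (-cos(5)) - (-cos(1)) = -cos(5) + cos(1).

-cos(5) + cos(1)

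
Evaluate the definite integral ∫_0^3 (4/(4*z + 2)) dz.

Let u = 4*z + 2, so du = 4 dz. When z = 0, u = 2; when z = 3, u = 14.
The integral becomes ∫ 1/u du from 2 to 14, with antiderivative log(u).
Back in z: F(z) = log(4*z + 2).
Then F(3) - F(0) = (log(14)) - (log(2)) = log(7).

log(7)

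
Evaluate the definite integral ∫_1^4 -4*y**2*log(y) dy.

Integrate by parts once (u = ln y, dv = -4*y**2 dy).
An antiderivative is F(y) = -4*y**3*(3*log(y) - 1)/9.
Then F(4) - F(1) = (256/9 - 512*log(2)/3) - (4/9) = 28 - 512*log(2)/3.

28 - 512*log(2)/3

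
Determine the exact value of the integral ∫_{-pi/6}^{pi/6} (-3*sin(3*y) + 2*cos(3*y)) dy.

4/3

An antiderivative is F(y) = 2*sin(3*y)/3 + cos(3*y).
Then F(pi/6) - F(-pi/6) = (2/3) - (-2/3) = 4/3.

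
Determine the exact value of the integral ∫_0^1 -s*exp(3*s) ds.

-2*exp(3)/9 - 1/9

Integrate by parts once (u = s, dv = -exp(3*s) ds).
An antiderivative is F(s) = (-3*s + 1)*exp(3*s)/9.
Then F(1) - F(0) = (-2*exp(3)/9) - (1/9) = -2*exp(3)/9 - 1/9.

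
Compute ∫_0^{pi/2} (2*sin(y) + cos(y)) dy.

3

An antiderivative is F(y) = sin(y) - 2*cos(y).
Then F(pi/2) - F(0) = (1) - (-2) = 3.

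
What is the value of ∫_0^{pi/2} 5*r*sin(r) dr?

Integrate by parts once (u = r, dv = 5*sin(r) dr).
An antiderivative is F(r) = -5*r*cos(r) + 5*sin(r).
Then F(pi/2) - F(0) = (5) - (0) = 5.

5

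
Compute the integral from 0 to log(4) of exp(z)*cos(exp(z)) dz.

-sin(1) + sin(4)

Let u = exp(z), so du = exp(z) dz. When z = 0, u = 1; when z = log(4), u = 4.
The integral becomes ∫ cos(u) du from 1 to 4, with antiderivative sin(u).
Back in z: F(z) = sin(exp(z)).
Then F(log(4)) - F(0) = (sin(4)) - (sin(1)) = -sin(1) + sin(4).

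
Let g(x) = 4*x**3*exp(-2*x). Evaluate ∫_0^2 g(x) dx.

3/2 - 71*exp(-4)/2

Integrate by parts 3 times (u = x^3, dv = 4*exp(-2*x) dx).
An antiderivative is F(x) = (-4*x**3 - 6*x**2 - 6*x - 3)*exp(-2*x)/2.
Then F(2) - F(0) = (-71*exp(-4)/2) - (-3/2) = 3/2 - 71*exp(-4)/2.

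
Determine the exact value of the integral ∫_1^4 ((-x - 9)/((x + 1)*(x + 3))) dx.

-4*log(5) - 2*log(2) + 3*log(7)

Factor the denominator: x**2 + 4*x + 3 = (x + 3)(x + 1).
Partial fractions: (-x - 9)/((x + 1)*(x + 3)) = 3/(x + 3) - 4/(x + 1).
An antiderivative is F(x) = -4*log(x + 1) + 3*log(x + 3).
Then F(4) - F(1) = (-4*log(5) + 3*log(7)) - (log(4)) = -4*log(5) - 2*log(2) + 3*log(7).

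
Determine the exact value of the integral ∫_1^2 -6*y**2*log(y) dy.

Integrate by parts once (u = ln y, dv = -6*y**2 dy).
An antiderivative is F(y) = -2*y**3*(3*log(y) - 1)/3.
Then F(2) - F(1) = (16/3 - 16*log(2)) - (2/3) = 14/3 - 16*log(2).

14/3 - 16*log(2)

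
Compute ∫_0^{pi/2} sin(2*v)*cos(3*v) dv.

-2/5

Use the identity sin(2*v)cos(3*v) = [sin(5*v) + sin(-v)]/2.
An antiderivative is F(v) = cos(v)/2 - cos(5*v)/10.
Then F(pi/2) - F(0) = (0) - (2/5) = -2/5.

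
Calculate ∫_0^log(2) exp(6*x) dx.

Let u = exp(x), so du = exp(x) dx. When x = 0, u = 1; when x = log(2), u = 2.
The integral becomes ∫ u**5 du from 1 to 2, with antiderivative u**6/6.
Back in x: F(x) = exp(6*x)/6.
Then F(log(2)) - F(0) = (32/3) - (1/6) = 21/2.

21/2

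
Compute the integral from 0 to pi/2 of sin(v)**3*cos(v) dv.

1/4

Let u = sin(v), so du = cos(v) dv. When v = 0, u = 0; when v = pi/2, u = 1.
The integral becomes ∫ u**3 du from 0 to 1, with antiderivative u**4/4.
Back in v: F(v) = sin(v)**4/4.
Then F(pi/2) - F(0) = (1/4) - (0) = 1/4.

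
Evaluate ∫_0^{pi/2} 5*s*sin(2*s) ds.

5*pi/4

Integrate by parts once (u = s, dv = 5*sin(2*s) ds).
An antiderivative is F(s) = -5*s*cos(2*s)/2 + 5*sin(2*s)/4.
Then F(pi/2) - F(0) = (5*pi/4) - (0) = 5*pi/4.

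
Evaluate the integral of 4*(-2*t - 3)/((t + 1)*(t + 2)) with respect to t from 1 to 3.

-4*log(5) - 4*log(2) + 4*log(3)

Factor the denominator: t**2 + 3*t + 2 = (t + 2)(t + 1).
Partial fractions: 4*(-2*t - 3)/((t + 1)*(t + 2)) = -4/(t + 2) - 4/(t + 1).
An antiderivative is F(t) = -4*log(t + 1) - 4*log(t + 2).
Then F(3) - F(1) = (-4*log(5) - 8*log(2)) - (-4*log(3) - 4*log(2)) = -4*log(5) - 4*log(2) + 4*log(3).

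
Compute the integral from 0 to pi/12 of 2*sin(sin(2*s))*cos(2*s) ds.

Let u = sin(2*s), so du = 2*cos(2*s) ds. When s = 0, u = 0; when s = pi/12, u = 1/2.
The integral becomes ∫ sin(u) du from 0 to 1/2, with antiderivative -cos(u).
Back in s: F(s) = -cos(sin(2*s)).
Then F(pi/12) - F(0) = (-cos(1/2)) - (-1) = 1 - cos(1/2).

1 - cos(1/2)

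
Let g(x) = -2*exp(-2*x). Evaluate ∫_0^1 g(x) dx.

An antiderivative is F(x) = exp(-2*x).
Then F(1) - F(0) = (exp(-2)) - (1) = -1 + exp(-2).

-1 + exp(-2)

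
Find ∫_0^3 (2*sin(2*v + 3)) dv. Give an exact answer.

Let u = 2*v + 3, so du = 2 dv. When v = 0, u = 3; when v = 3, u = 9.
The integral becomes ∫ sin(u) du from 3 to 9, with antiderivative -cos(u).
Back in v: F(v) = -cos(2*v + 3).
Then F(3) - F(0) = (-cos(9)) - (-cos(3)) = cos(3) - cos(9).

cos(3) - cos(9)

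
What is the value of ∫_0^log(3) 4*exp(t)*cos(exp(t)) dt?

Let u = exp(t), so du = exp(t) dt. When t = 0, u = 1; when t = log(3), u = 3.
The integral becomes 4·∫ cos(u) du from 1 to 3, with antiderivative 4*sin(u).
Back in t: F(t) = 4*sin(exp(t)).
Then F(log(3)) - F(0) = (4*sin(3)) - (4*sin(1)) = -4*sin(1) + 4*sin(3).

-4*sin(1) + 4*sin(3)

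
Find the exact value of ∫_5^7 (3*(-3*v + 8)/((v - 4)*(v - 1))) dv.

Factor the denominator: v**2 - 5*v + 4 = (v - 1)(v - 4).
Partial fractions: 3*(-3*v + 8)/((v - 4)*(v - 1)) = -5/(v - 1) - 4/(v - 4).
An antiderivative is F(v) = -4*log(v - 4) - 5*log(v - 1).
Then F(7) - F(5) = (-9*log(3) - 5*log(2)) - (-10*log(2)) = -9*log(3) + 5*log(2).

-9*log(3) + 5*log(2)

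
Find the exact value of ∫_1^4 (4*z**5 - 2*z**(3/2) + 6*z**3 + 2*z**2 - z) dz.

15611/5

By the power rule, an antiderivative is F(z) = 2*z**6/3 - 4*z**(5/2)/5 + 3*z**4/2 + 2*z**3/3 - z**2/2.
Then F(4) - F(1) = (46856/15) - (23/15) = 15611/5.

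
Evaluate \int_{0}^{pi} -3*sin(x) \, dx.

An antiderivative is F(x) = 3*cos(x).
Then F(pi) - F(0) = (-3) - (3) = -6.

-6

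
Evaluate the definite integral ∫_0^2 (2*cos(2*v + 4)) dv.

-sin(4) + sin(8)

Let u = 2*v + 4, so du = 2 dv. When v = 0, u = 4; when v = 2, u = 8.
The integral becomes ∫ cos(u) du from 4 to 8, with antiderivative sin(u).
Back in v: F(v) = sin(2*v + 4).
Then F(2) - F(0) = (sin(8)) - (sin(4)) = -sin(4) + sin(8).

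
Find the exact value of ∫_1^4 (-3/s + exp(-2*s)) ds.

(-12*exp(8)*log(2) - 1 + exp(6))*exp(-8)/2

An antiderivative is F(s) = -3*log(s) - exp(-2*s)/2.
Then F(4) - F(1) = (-6*log(2) - exp(-8)/2) - (-exp(-2)/2) = (-12*exp(8)*log(2) - 1 + exp(6))*exp(-8)/2.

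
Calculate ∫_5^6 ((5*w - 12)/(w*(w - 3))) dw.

-4*log(5) + 3*log(2) + 5*log(3)

Factor the denominator: w**2 - 3*w = w(w - 3).
Partial fractions: (5*w - 12)/(w*(w - 3)) = 4/w + 1/(w - 3).
An antiderivative is F(w) = 4*log(w) + log(w - 3).
Then F(6) - F(5) = (4*log(2) + 5*log(3)) - (log(2) + 4*log(5)) = -4*log(5) + 3*log(2) + 5*log(3).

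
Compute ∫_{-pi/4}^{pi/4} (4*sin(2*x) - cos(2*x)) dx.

-1

An antiderivative is F(x) = -sin(2*x)/2 - 2*cos(2*x).
Then F(pi/4) - F(-pi/4) = (-1/2) - (1/2) = -1.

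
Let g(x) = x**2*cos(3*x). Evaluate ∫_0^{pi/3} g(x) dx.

-2*pi/27

Integrate by parts twice (u = x^2, dv = cos(3*x) dx).
An antiderivative is F(x) = x**2*sin(3*x)/3 + 2*x*cos(3*x)/9 - 2*sin(3*x)/27.
Then F(pi/3) - F(0) = (-2*pi/27) - (0) = -2*pi/27.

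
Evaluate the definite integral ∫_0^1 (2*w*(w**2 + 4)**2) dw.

61/3

Let u = w**2 + 4, so du = 2*w dw. When w = 0, u = 4; when w = 1, u = 5.
The integral becomes ∫ u**2 du from 4 to 5, with antiderivative u**3/3.
Back in w: F(w) = (w**2 + 4)**3/3.
Then F(1) - F(0) = (125/3) - (64/3) = 61/3.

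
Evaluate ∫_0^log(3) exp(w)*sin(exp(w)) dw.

cos(1) - cos(3)

Let u = exp(w), so du = exp(w) dw. When w = 0, u = 1; when w = log(3), u = 3.
The integral becomes ∫ sin(u) du from 1 to 3, with antiderivative -cos(u).
Back in w: F(w) = -cos(exp(w)).
Then F(log(3)) - F(0) = (-cos(3)) - (-cos(1)) = cos(1) - cos(3).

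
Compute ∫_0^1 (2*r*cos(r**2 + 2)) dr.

Let u = r**2 + 2, so du = 2*r dr. When r = 0, u = 2; when r = 1, u = 3.
The integral becomes ∫ cos(u) du from 2 to 3, with antiderivative sin(u).
Back in r: F(r) = sin(r**2 + 2).
Then F(1) - F(0) = (sin(3)) - (sin(2)) = -sin(2) + sin(3).

-sin(2) + sin(3)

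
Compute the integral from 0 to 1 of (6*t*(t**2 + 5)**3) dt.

2013/4

Let u = t**2 + 5, so du = 2*t dt. When t = 0, u = 5; when t = 1, u = 6.
The integral becomes 3·∫ u**3 du from 5 to 6, with antiderivative 3*u**4/4.
Back in t: F(t) = 3*(t**2 + 5)**4/4.
Then F(1) - F(0) = (972) - (1875/4) = 2013/4.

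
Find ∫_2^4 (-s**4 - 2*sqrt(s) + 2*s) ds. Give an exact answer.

-2956/15 + 8*sqrt(2)/3

By the power rule, an antiderivative is F(s) = -s**5/5 - 4*s**(3/2)/3 + s**2.
Then F(4) - F(2) = (-2992/15) - (-8*sqrt(2)/3 - 12/5) = -2956/15 + 8*sqrt(2)/3.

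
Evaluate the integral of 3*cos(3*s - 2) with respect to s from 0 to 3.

Let u = 3*s - 2, so du = 3 ds. When s = 0, u = -2; when s = 3, u = 7.
The integral becomes ∫ cos(u) du from -2 to 7, with antiderivative sin(u).
Back in s: F(s) = sin(3*s - 2).
Then F(3) - F(0) = (sin(7)) - (-sin(2)) = sin(7) + sin(2).

sin(7) + sin(2)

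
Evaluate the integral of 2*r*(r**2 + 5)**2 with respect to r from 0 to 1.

Let u = r**2 + 5, so du = 2*r dr. When r = 0, u = 5; when r = 1, u = 6.
The integral becomes ∫ u**2 du from 5 to 6, with antiderivative u**3/3.
Back in r: F(r) = (r**2 + 5)**3/3.
Then F(1) - F(0) = (72) - (125/3) = 91/3.

91/3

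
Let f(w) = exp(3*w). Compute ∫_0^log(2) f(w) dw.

Let u = exp(w), so du = exp(w) dw. When w = 0, u = 1; when w = log(2), u = 2.
The integral becomes ∫ u**2 du from 1 to 2, with antiderivative u**3/3.
Back in w: F(w) = exp(3*w)/3.
Then F(log(2)) - F(0) = (8/3) - (1/3) = 7/3.

7/3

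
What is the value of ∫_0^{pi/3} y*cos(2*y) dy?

Integrate by parts once (u = y, dv = cos(2*y) dy).
An antiderivative is F(y) = y*sin(2*y)/2 + cos(2*y)/4.
Then F(pi/3) - F(0) = (-1/8 + sqrt(3)*pi/12) - (1/4) = -3/8 + sqrt(3)*pi/12.

-3/8 + sqrt(3)*pi/12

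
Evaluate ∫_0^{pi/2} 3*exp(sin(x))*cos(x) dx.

-3 + 3*E

Let u = sin(x), so du = cos(x) dx. When x = 0, u = 0; when x = pi/2, u = 1.
The integral becomes 3·∫ exp(u) du from 0 to 1, with antiderivative 3*exp(u).
Back in x: F(x) = 3*exp(sin(x)).
Then F(pi/2) - F(0) = (3*E) - (3) = -3 + 3*E.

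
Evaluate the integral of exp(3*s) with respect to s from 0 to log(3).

Let u = exp(s), so du = exp(s) ds. When s = 0, u = 1; when s = log(3), u = 3.
The integral becomes ∫ u**2 du from 1 to 3, with antiderivative u**3/3.
Back in s: F(s) = exp(3*s)/3.
Then F(log(3)) - F(0) = (9) - (1/3) = 26/3.

26/3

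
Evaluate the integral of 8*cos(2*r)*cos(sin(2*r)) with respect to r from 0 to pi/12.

Let u = sin(2*r), so du = 2*cos(2*r) dr. When r = 0, u = 0; when r = pi/12, u = 1/2.
The integral becomes 4·∫ cos(u) du from 0 to 1/2, with antiderivative 4*sin(u).
Back in r: F(r) = 4*sin(sin(2*r)).
Then F(pi/12) - F(0) = (4*sin(1/2)) - (0) = 4*sin(1/2).

4*sin(1/2)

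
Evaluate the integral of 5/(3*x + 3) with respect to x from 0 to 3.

An antiderivative is F(x) = 5*log(3*x + 3)/3.
Then F(3) - F(0) = (5*log(12)/3) - (5*log(3)/3) = 10*log(2)/3.

10*log(2)/3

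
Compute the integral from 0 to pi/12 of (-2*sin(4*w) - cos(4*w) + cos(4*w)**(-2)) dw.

An antiderivative is F(w) = -sin(4*w)/4 + cos(4*w)/2 + tan(4*w)/4.
Then F(pi/12) - F(0) = (sqrt(3)/8 + 1/4) - (1/2) = -1/4 + sqrt(3)/8.

-1/4 + sqrt(3)/8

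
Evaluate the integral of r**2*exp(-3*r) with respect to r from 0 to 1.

2/27 - 17*exp(-3)/27

Integrate by parts twice (u = r^2, dv = exp(-3*r) dr).
An antiderivative is F(r) = (-9*r**2 - 6*r - 2)*exp(-3*r)/27.
Then F(1) - F(0) = (-17*exp(-3)/27) - (-2/27) = 2/27 - 17*exp(-3)/27.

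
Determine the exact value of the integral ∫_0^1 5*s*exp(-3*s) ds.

5/9 - 20*exp(-3)/9

Integrate by parts once (u = s, dv = 5*exp(-3*s) ds).
An antiderivative is F(s) = (-15*s - 5)*exp(-3*s)/9.
Then F(1) - F(0) = (-20*exp(-3)/9) - (-5/9) = 5/9 - 20*exp(-3)/9.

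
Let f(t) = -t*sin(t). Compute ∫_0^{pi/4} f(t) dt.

Integrate by parts once (u = t, dv = -sin(t) dt).
An antiderivative is F(t) = t*cos(t) - sin(t).
Then F(pi/4) - F(0) = (sqrt(2)*(-4 + pi)/8) - (0) = sqrt(2)*(-4 + pi)/8.

sqrt(2)*(-4 + pi)/8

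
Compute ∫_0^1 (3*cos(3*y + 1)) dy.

Let u = 3*y + 1, so du = 3 dy. When y = 0, u = 1; when y = 1, u = 4.
The integral becomes ∫ cos(u) du from 1 to 4, with antiderivative sin(u).
Back in y: F(y) = sin(3*y + 1).
Then F(1) - F(0) = (sin(4)) - (sin(1)) = -sin(1) + sin(4).

-sin(1) + sin(4)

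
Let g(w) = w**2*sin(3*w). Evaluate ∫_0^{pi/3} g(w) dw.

-4/27 + pi**2/27

Integrate by parts twice (u = w^2, dv = sin(3*w) dw).
An antiderivative is F(w) = -w**2*cos(3*w)/3 + 2*w*sin(3*w)/9 + 2*cos(3*w)/27.
Then F(pi/3) - F(0) = (-2/27 + pi**2/27) - (2/27) = -4/27 + pi**2/27.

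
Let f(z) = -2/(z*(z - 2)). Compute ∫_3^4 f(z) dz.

log(2/3)

Factor the denominator: z**2 - 2*z = z(z - 2).
Partial fractions: -2/(z*(z - 2)) = 1/z - 1/(z - 2).
An antiderivative is F(z) = log(z) - log(z - 2).
Then F(4) - F(3) = (log(2)) - (log(3)) = log(2/3).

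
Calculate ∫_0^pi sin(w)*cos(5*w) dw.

Use the identity sin(w)cos(5*w) = [sin(6*w) + sin(-4*w)]/2.
An antiderivative is F(w) = cos(4*w)/8 - cos(6*w)/12.
Then F(pi) - F(0) = (1/24) - (1/24) = 0.

0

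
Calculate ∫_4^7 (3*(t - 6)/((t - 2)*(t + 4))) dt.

-13*log(2) - 2*log(5) + 5*log(11)

Factor the denominator: t**2 + 2*t - 8 = (t + 4)(t - 2).
Partial fractions: 3*(t - 6)/((t - 2)*(t + 4)) = 5/(t + 4) - 2/(t - 2).
An antiderivative is F(t) = -2*log(t - 2) + 5*log(t + 4).
Then F(7) - F(4) = (-2*log(5) + 5*log(11)) - (13*log(2)) = -13*log(2) - 2*log(5) + 5*log(11).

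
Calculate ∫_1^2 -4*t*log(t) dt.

3 - 8*log(2)

Integrate by parts once (u = ln t, dv = -4*t dt).
An antiderivative is F(t) = -t**2*(2*log(t) - 1).
Then F(2) - F(1) = (4 - 8*log(2)) - (1) = 3 - 8*log(2).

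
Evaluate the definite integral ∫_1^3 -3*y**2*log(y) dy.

26/3 - 27*log(3)

Integrate by parts once (u = ln y, dv = -3*y**2 dy).
An antiderivative is F(y) = -y**3*(3*log(y) - 1)/3.
Then F(3) - F(1) = (9 - 27*log(3)) - (1/3) = 26/3 - 27*log(3).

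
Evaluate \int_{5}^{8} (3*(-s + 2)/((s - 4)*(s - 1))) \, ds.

-log(28)

Factor the denominator: s**2 - 5*s + 4 = (s - 1)(s - 4).
Partial fractions: 3*(-s + 2)/((s - 4)*(s - 1)) = -1/(s - 1) - 2/(s - 4).
An antiderivative is F(s) = -2*log(s - 4) - log(s - 1).
Then F(8) - F(5) = (-4*log(2) - log(7)) - (-log(4)) = -log(28).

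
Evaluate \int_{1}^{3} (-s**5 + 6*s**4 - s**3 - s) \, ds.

2176/15

By the power rule, an antiderivative is F(s) = -s**6/6 + 6*s**5/5 - s**4/4 - s**2/2.
Then F(3) - F(1) = (2907/20) - (17/60) = 2176/15.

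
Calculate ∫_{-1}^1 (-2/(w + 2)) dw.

An antiderivative is F(w) = -2*log(w + 2).
Then F(1) - F(-1) = (-log(9)) - (0) = -log(9).

-log(9)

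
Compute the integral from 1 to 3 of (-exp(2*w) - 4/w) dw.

An antiderivative is F(w) = -exp(2*w)/2 - 4*log(w).
Then F(3) - F(1) = (-exp(6)/2 - log(81)) - (-exp(2)/2) = -exp(6)/2 - log(81) + exp(2)/2.

-exp(6)/2 - log(81) + exp(2)/2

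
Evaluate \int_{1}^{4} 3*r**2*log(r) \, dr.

-21 + 128*log(2)

Integrate by parts once (u = ln r, dv = 3*r**2 dr).
An antiderivative is F(r) = r**3*(3*log(r) - 1)/3.
Then F(4) - F(1) = (-64/3 + 128*log(2)) - (-1/3) = -21 + 128*log(2).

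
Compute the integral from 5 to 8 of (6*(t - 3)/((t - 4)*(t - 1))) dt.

Factor the denominator: t**2 - 5*t + 4 = (t - 1)(t - 4).
Partial fractions: 6*(t - 3)/((t - 4)*(t - 1)) = 4/(t - 1) + 2/(t - 4).
An antiderivative is F(t) = 2*log(t - 4) + 4*log(t - 1).
Then F(8) - F(5) = (4*log(2) + 4*log(7)) - (8*log(2)) = -4*log(2) + 4*log(7).

-4*log(2) + 4*log(7)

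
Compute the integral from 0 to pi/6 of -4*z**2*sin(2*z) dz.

-sqrt(3)*pi/6 + pi**2/36 + 1/2

Integrate by parts twice (u = z^2, dv = -4*sin(2*z) dz).
An antiderivative is F(z) = 2*z**2*cos(2*z) - 2*z*sin(2*z) - cos(2*z).
Then F(pi/6) - F(0) = (-sqrt(3)*pi/6 - 1/2 + pi**2/36) - (-1) = -sqrt(3)*pi/6 + pi**2/36 + 1/2.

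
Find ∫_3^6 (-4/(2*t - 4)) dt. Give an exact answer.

-log(16)

An antiderivative is F(t) = -2*log(2*t - 4).
Then F(6) - F(3) = (-log(64)) - (-log(4)) = -log(16).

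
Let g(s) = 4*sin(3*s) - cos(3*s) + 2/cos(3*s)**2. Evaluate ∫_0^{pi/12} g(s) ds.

2 - 5*sqrt(2)/6

An antiderivative is F(s) = -sin(3*s)/3 - 4*cos(3*s)/3 + 2*tan(3*s)/3.
Then F(pi/12) - F(0) = (2/3 - 5*sqrt(2)/6) - (-4/3) = 2 - 5*sqrt(2)/6.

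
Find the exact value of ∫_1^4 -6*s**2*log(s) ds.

Integrate by parts once (u = ln s, dv = -6*s**2 ds).
An antiderivative is F(s) = -2*s**3*(3*log(s) - 1)/3.
Then F(4) - F(1) = (128/3 - 256*log(2)) - (2/3) = 42 - 256*log(2).

42 - 256*log(2)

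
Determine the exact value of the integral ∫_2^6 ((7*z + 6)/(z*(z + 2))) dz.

4*log(2) + 3*log(3)

Factor the denominator: z**2 + 2*z = (z + 2)z.
Partial fractions: (7*z + 6)/(z*(z + 2)) = 4/(z + 2) + 3/z.
An antiderivative is F(z) = 3*log(z) + 4*log(z + 2).
Then F(6) - F(2) = (3*log(3) + 15*log(2)) - (11*log(2)) = 4*log(2) + 3*log(3).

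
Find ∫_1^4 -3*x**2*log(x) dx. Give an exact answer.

Integrate by parts once (u = ln x, dv = -3*x**2 dx).
An antiderivative is F(x) = -x**3*(3*log(x) - 1)/3.
Then F(4) - F(1) = (64/3 - 128*log(2)) - (1/3) = 21 - 128*log(2).

21 - 128*log(2)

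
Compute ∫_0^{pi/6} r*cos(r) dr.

Integrate by parts once (u = r, dv = cos(r) dr).
An antiderivative is F(r) = r*sin(r) + cos(r).
Then F(pi/6) - F(0) = (pi/12 + sqrt(3)/2) - (1) = -1 + pi/12 + sqrt(3)/2.

-1 + pi/12 + sqrt(3)/2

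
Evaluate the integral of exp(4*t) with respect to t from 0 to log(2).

Let u = exp(t), so du = exp(t) dt. When t = 0, u = 1; when t = log(2), u = 2.
The integral becomes ∫ u**3 du from 1 to 2, with antiderivative u**4/4.
Back in t: F(t) = exp(4*t)/4.
Then F(log(2)) - F(0) = (4) - (1/4) = 15/4.

15/4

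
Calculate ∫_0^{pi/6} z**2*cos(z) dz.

-1 + pi**2/72 + sqrt(3)*pi/6

Integrate by parts twice (u = z^2, dv = cos(z) dz).
An antiderivative is F(z) = z**2*sin(z) + 2*z*cos(z) - 2*sin(z).
Then F(pi/6) - F(0) = (-1 + pi**2/72 + sqrt(3)*pi/6) - (0) = -1 + pi**2/72 + sqrt(3)*pi/6.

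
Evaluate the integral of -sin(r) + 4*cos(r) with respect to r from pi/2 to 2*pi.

An antiderivative is F(r) = 4*sin(r) + cos(r).
Then F(2*pi) - F(pi/2) = (1) - (4) = -3.

-3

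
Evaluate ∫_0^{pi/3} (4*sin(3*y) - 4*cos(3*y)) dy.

8/3

An antiderivative is F(y) = -4*sin(3*y)/3 - 4*cos(3*y)/3.
Then F(pi/3) - F(0) = (4/3) - (-4/3) = 8/3.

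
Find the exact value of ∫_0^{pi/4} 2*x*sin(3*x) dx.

Integrate by parts once (u = x, dv = 2*sin(3*x) dx).
An antiderivative is F(x) = -2*x*cos(3*x)/3 + 2*sin(3*x)/9.
Then F(pi/4) - F(0) = (sqrt(2)*(4 + 3*pi)/36) - (0) = sqrt(2)*(4 + 3*pi)/36.

sqrt(2)*(4 + 3*pi)/36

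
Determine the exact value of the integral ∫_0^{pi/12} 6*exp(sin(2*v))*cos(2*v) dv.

-3 + 3*exp(1/2)

Let u = sin(2*v), so du = 2*cos(2*v) dv. When v = 0, u = 0; when v = pi/12, u = 1/2.
The integral becomes 3·∫ exp(u) du from 0 to 1/2, with antiderivative 3*exp(u).
Back in v: F(v) = 3*exp(sin(2*v)).
Then F(pi/12) - F(0) = (3*exp(1/2)) - (3) = -3 + 3*exp(1/2).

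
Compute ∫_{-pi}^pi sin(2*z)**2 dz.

Use the identity sin^2(2*z) = (1 - cos(4*z))/2.
An antiderivative is F(z) = z/2 - sin(4*z)/8.
Then F(pi) - F(-pi) = (pi/2) - (-pi/2) = pi.

pi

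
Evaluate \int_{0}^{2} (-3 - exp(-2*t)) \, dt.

An antiderivative is F(t) = -3*t + exp(-2*t)/2.
Then F(2) - F(0) = (-6 + exp(-4)/2) - (1/2) = -13/2 + exp(-4)/2.

-13/2 + exp(-4)/2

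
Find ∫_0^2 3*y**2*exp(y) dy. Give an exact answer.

-6 + 6*exp(2)

Integrate by parts twice (u = y^2, dv = 3*exp(y) dy).
An antiderivative is F(y) = (3*y**2 - 6*y + 6)*exp(y).
Then F(2) - F(0) = (6*exp(2)) - (6) = -6 + 6*exp(2).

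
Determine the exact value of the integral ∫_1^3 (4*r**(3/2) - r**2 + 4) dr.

By the power rule, an antiderivative is F(r) = 8*r**(5/2)/5 - r**3/3 + 4*r.
Then F(3) - F(1) = (3 + 72*sqrt(3)/5) - (79/15) = -34/15 + 72*sqrt(3)/5.

-34/15 + 72*sqrt(3)/5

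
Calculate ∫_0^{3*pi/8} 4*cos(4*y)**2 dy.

Use the identity cos^2(4*y) = (1 + cos(8*y))/2.
An antiderivative is F(y) = 2*y + sin(8*y)/4.
Then F(3*pi/8) - F(0) = (3*pi/4) - (0) = 3*pi/4.

3*pi/4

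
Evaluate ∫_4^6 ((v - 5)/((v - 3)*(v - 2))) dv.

log(8/9)

Factor the denominator: v**2 - 5*v + 6 = (v - 2)(v - 3).
Partial fractions: (v - 5)/((v - 3)*(v - 2)) = 3/(v - 2) - 2/(v - 3).
An antiderivative is F(v) = -2*log(v - 3) + 3*log(v - 2).
Then F(6) - F(4) = (log(64/9)) - (log(8)) = log(8/9).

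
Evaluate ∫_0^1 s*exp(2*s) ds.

Integrate by parts once (u = s, dv = exp(2*s) ds).
An antiderivative is F(s) = (2*s - 1)*exp(2*s)/4.
Then F(1) - F(0) = (exp(2)/4) - (-1/4) = 1/4 + exp(2)/4.

1/4 + exp(2)/4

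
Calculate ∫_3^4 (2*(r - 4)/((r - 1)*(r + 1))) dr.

Factor the denominator: r**2 - 1 = (r + 1)(r - 1).
Partial fractions: 2*(r - 4)/((r - 1)*(r + 1)) = 5/(r + 1) - 3/(r - 1).
An antiderivative is F(r) = -3*log(r - 1) + 5*log(r + 1).
Then F(4) - F(3) = (-3*log(3) + 5*log(5)) - (7*log(2)) = -7*log(2) - 3*log(3) + 5*log(5).

-7*log(2) - 3*log(3) + 5*log(5)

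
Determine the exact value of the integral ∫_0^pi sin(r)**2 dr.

Use the identity sin^2(r) = (1 - cos(2*r))/2.
An antiderivative is F(r) = r/2 - sin(2*r)/4.
Then F(pi) - F(0) = (pi/2) - (0) = pi/2.

pi/2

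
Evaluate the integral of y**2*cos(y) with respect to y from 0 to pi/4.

sqrt(2)*(-32 + pi**2 + 8*pi)/32

Integrate by parts twice (u = y^2, dv = cos(y) dy).
An antiderivative is F(y) = y**2*sin(y) + 2*y*cos(y) - 2*sin(y).
Then F(pi/4) - F(0) = (sqrt(2)*(-32 + pi**2 + 8*pi)/32) - (0) = sqrt(2)*(-32 + pi**2 + 8*pi)/32.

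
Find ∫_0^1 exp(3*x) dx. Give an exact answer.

-1/3 + exp(3)/3

An antiderivative is F(x) = exp(3*x)/3.
Then F(1) - F(0) = (exp(3)/3) - (1/3) = -1/3 + exp(3)/3.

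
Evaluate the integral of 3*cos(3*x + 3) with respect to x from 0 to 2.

Let u = 3*x + 3, so du = 3 dx. When x = 0, u = 3; when x = 2, u = 9.
The integral becomes ∫ cos(u) du from 3 to 9, with antiderivative sin(u).
Back in x: F(x) = sin(3*x + 3).
Then F(2) - F(0) = (sin(9)) - (sin(3)) = -sin(3) + sin(9).

-sin(3) + sin(9)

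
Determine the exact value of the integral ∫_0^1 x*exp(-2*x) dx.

Integrate by parts once (u = x, dv = exp(-2*x) dx).
An antiderivative is F(x) = (-2*x - 1)*exp(-2*x)/4.
Then F(1) - F(0) = (-3*exp(-2)/4) - (-1/4) = (-3 + exp(2))*exp(-2)/4.

(-3 + exp(2))*exp(-2)/4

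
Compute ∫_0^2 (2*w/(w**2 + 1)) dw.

log(5)

Let u = w**2 + 1, so du = 2*w dw. When w = 0, u = 1; when w = 2, u = 5.
The integral becomes ∫ 1/u du from 1 to 5, with antiderivative log(u).
Back in w: F(w) = log(w**2 + 1).
Then F(2) - F(0) = (log(5)) - (0) = log(5).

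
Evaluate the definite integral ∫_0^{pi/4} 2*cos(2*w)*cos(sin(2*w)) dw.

Let u = sin(2*w), so du = 2*cos(2*w) dw. When w = 0, u = 0; when w = pi/4, u = 1.
The integral becomes ∫ cos(u) du from 0 to 1, with antiderivative sin(u).
Back in w: F(w) = sin(sin(2*w)).
Then F(pi/4) - F(0) = (sin(1)) - (0) = sin(1).

sin(1)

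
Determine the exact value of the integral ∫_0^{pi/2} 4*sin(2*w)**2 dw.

Use the identity sin^2(2*w) = (1 - cos(4*w))/2.
An antiderivative is F(w) = 2*w - sin(4*w)/2.
Then F(pi/2) - F(0) = (pi) - (0) = pi.

pi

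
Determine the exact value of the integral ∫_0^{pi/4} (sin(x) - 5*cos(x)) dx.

1 - 3*sqrt(2)

An antiderivative is F(x) = -5*sin(x) - cos(x).
Then F(pi/4) - F(0) = (-3*sqrt(2)) - (-1) = 1 - 3*sqrt(2).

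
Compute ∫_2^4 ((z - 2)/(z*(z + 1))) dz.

-3*log(3) - 2*log(2) + 3*log(5)

Factor the denominator: z**2 + z = (z + 1)z.
Partial fractions: (z - 2)/(z*(z + 1)) = 3/(z + 1) - 2/z.
An antiderivative is F(z) = -2*log(z) + 3*log(z + 1).
Then F(4) - F(2) = (-4*log(2) + 3*log(5)) - (log(27/4)) = -3*log(3) - 2*log(2) + 3*log(5).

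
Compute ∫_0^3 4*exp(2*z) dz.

-2 + 2*exp(6)

An antiderivative is F(z) = 2*exp(2*z).
Then F(3) - F(0) = (2*exp(6)) - (2) = -2 + 2*exp(6).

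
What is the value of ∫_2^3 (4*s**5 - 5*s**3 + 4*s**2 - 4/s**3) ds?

13937/36

By the power rule, an antiderivative is F(s) = 2*s**6/3 - 5*s**4/4 + 4*s**3/3 + 2/s**2.
Then F(3) - F(2) = (15155/36) - (203/6) = 13937/36.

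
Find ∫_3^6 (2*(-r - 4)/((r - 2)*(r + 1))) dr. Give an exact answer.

Factor the denominator: r**2 - r - 2 = (r + 1)(r - 2).
Partial fractions: 2*(-r - 4)/((r - 2)*(r + 1)) = 2/(r + 1) - 4/(r - 2).
An antiderivative is F(r) = -4*log(r - 2) + 2*log(r + 1).
Then F(6) - F(3) = (-8*log(2) + 2*log(7)) - (log(16)) = -12*log(2) + 2*log(7).

-12*log(2) + 2*log(7)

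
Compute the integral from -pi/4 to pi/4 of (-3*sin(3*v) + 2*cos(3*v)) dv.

2*sqrt(2)/3

An antiderivative is F(v) = 2*sin(3*v)/3 + cos(3*v).
Then F(pi/4) - F(-pi/4) = (-sqrt(2)/6) - (-5*sqrt(2)/6) = 2*sqrt(2)/3.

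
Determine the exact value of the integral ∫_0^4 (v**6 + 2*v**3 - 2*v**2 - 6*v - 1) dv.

49852/21

By the power rule, an antiderivative is F(v) = v**7/7 + v**4/2 - 2*v**3/3 - 3*v**2 - v.
Then F(4) - F(0) = (49852/21) - (0) = 49852/21.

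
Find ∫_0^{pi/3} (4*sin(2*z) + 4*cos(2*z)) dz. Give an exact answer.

sqrt(3) + 3

An antiderivative is F(z) = 2*sin(2*z) - 2*cos(2*z).
Then F(pi/3) - F(0) = (1 + sqrt(3)) - (-2) = sqrt(3) + 3.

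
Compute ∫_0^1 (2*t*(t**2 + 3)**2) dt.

Let u = t**2 + 3, so du = 2*t dt. When t = 0, u = 3; when t = 1, u = 4.
The integral becomes ∫ u**2 du from 3 to 4, with antiderivative u**3/3.
Back in t: F(t) = (t**2 + 3)**3/3.
Then F(1) - F(0) = (64/3) - (9) = 37/3.

37/3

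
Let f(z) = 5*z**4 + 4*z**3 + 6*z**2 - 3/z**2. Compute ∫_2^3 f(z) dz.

627/2

By the power rule, an antiderivative is F(z) = z**5 + z**4 + 2*z**3 + 3/z.
Then F(3) - F(2) = (379) - (131/2) = 627/2.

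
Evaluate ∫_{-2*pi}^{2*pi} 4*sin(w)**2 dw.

8*pi

Use the identity sin^2(w) = (1 - cos(2*w))/2.
An antiderivative is F(w) = 2*w - sin(2*w).
Then F(2*pi) - F(-2*pi) = (4*pi) - (-4*pi) = 8*pi.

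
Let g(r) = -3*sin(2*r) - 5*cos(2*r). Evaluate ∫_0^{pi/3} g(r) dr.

An antiderivative is F(r) = -5*sin(2*r)/2 + 3*cos(2*r)/2.
Then F(pi/3) - F(0) = (-5*sqrt(3)/4 - 3/4) - (3/2) = -9/4 - 5*sqrt(3)/4.

-9/4 - 5*sqrt(3)/4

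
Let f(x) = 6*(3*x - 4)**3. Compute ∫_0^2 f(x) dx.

Let u = 3*x - 4, so du = 3 dx. When x = 0, u = -4; when x = 2, u = 2.
The integral becomes 2·∫ u**3 du from -4 to 2, with antiderivative u**4/2.
Back in x: F(x) = (3*x - 4)**4/2.
Then F(2) - F(0) = (8) - (128) = -120.

-120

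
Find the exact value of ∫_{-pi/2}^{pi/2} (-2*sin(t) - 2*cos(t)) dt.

An antiderivative is F(t) = -2*sin(t) + 2*cos(t).
Then F(pi/2) - F(-pi/2) = (-2) - (2) = -4.

-4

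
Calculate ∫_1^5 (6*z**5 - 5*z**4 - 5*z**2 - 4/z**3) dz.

By the power rule, an antiderivative is F(z) = z**6 - z**5 - 5*z**3/3 + 2/z**2.
Then F(5) - F(1) = (921881/75) - (1/3) = 921856/75.

921856/75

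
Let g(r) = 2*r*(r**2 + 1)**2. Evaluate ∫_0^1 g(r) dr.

7/3

Let u = r**2 + 1, so du = 2*r dr. When r = 0, u = 1; when r = 1, u = 2.
The integral becomes ∫ u**2 du from 1 to 2, with antiderivative u**3/3.
Back in r: F(r) = (r**2 + 1)**3/3.
Then F(1) - F(0) = (8/3) - (1/3) = 7/3.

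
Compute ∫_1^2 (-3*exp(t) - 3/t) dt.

An antiderivative is F(t) = -3*exp(t) - 3*log(t).
Then F(2) - F(1) = (-3*exp(2) - 3*log(2)) - (-3*exp(1)) = -3*exp(2) - 3*log(2) + 3*exp(1).

-3*exp(2) - 3*log(2) + 3*exp(1)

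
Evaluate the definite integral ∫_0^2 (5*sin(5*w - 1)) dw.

cos(1) - cos(9)

Let u = 5*w - 1, so du = 5 dw. When w = 0, u = -1; when w = 2, u = 9.
The integral becomes ∫ sin(u) du from -1 to 9, with antiderivative -cos(u).
Back in w: F(w) = -cos(5*w - 1).
Then F(2) - F(0) = (-cos(9)) - (-cos(1)) = cos(1) - cos(9).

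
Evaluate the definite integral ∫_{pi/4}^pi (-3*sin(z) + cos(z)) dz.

-3 - 2*sqrt(2)

An antiderivative is F(z) = sin(z) + 3*cos(z).
Then F(pi) - F(pi/4) = (-3) - (2*sqrt(2)) = -3 - 2*sqrt(2).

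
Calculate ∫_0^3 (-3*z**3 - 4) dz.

-291/4

By the power rule, an antiderivative is F(z) = -3*z**4/4 - 4*z.
Then F(3) - F(0) = (-291/4) - (0) = -291/4.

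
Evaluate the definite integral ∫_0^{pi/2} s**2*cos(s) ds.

Integrate by parts twice (u = s^2, dv = cos(s) ds).
An antiderivative is F(s) = s**2*sin(s) + 2*s*cos(s) - 2*sin(s).
Then F(pi/2) - F(0) = (-2 + pi**2/4) - (0) = -2 + pi**2/4.

-2 + pi**2/4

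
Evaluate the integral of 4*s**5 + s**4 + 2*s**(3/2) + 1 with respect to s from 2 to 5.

-16*sqrt(2)/5 + 20*sqrt(5) + 54978/5

By the power rule, an antiderivative is F(s) = 2*s**6/3 + 4*s**(5/2)/5 + s**5/5 + s.
Then F(5) - F(2) = (20*sqrt(5) + 33140/3) - (16*sqrt(2)/5 + 766/15) = -16*sqrt(2)/5 + 20*sqrt(5) + 54978/5.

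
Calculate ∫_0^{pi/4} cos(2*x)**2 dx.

pi/8

Use the identity cos^2(2*x) = (1 + cos(4*x))/2.
An antiderivative is F(x) = x/2 + sin(4*x)/8.
Then F(pi/4) - F(0) = (pi/8) - (0) = pi/8.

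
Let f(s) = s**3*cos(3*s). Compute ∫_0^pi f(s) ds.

4/27 - pi**2/3

Integrate by parts 3 times (u = s^3, dv = cos(3*s) ds).
An antiderivative is F(s) = s**3*sin(3*s)/3 + s**2*cos(3*s)/3 - 2*s*sin(3*s)/9 - 2*cos(3*s)/27.
Then F(pi) - F(0) = (2/27 - pi**2/3) - (-2/27) = 4/27 - pi**2/3.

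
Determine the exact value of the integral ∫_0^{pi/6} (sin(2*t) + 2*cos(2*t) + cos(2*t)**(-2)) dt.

An antiderivative is F(t) = sin(2*t) - cos(2*t)/2 + tan(2*t)/2.
Then F(pi/6) - F(0) = (-1/4 + sqrt(3)) - (-1/2) = 1/4 + sqrt(3).

1/4 + sqrt(3)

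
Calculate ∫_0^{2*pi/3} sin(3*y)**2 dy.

Use the identity sin^2(3*y) = (1 - cos(6*y))/2.
An antiderivative is F(y) = y/2 - sin(6*y)/12.
Then F(2*pi/3) - F(0) = (pi/3) - (0) = pi/3.

pi/3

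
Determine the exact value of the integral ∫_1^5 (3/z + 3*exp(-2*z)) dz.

An antiderivative is F(z) = 3*log(z) - 3*exp(-2*z)/2.
Then F(5) - F(1) = (-3*exp(-10)/2 + 3*log(5)) - (-3*exp(-2)/2) = -3*exp(-10)/2 + 3*exp(-2)/2 + 3*log(5).

-3*exp(-10)/2 + 3*exp(-2)/2 + 3*log(5)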